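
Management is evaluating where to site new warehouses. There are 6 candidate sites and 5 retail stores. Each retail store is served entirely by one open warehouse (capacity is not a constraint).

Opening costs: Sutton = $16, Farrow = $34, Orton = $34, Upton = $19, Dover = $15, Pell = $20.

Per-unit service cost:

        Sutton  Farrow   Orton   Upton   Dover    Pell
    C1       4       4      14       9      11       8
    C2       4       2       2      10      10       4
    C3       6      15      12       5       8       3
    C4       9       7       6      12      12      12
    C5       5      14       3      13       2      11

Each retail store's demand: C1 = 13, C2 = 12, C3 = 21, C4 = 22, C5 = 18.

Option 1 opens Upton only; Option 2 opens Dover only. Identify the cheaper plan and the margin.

Option 2 is cheaper by 113.

Option 1: {Upton}: C1→Upton 9·13=117, C2→Upton 10·12=120, C3→Upton 5·21=105, C4→Upton 12·22=264, C5→Upton 13·18=234. Service 840; fixed 19; total 859.
Option 2: {Dover}: C1→Dover 11·13=143, C2→Dover 10·12=120, C3→Dover 8·21=168, C4→Dover 12·22=264, C5→Dover 2·18=36. Service 731; fixed 15; total 746.
Difference: |859 − 746| = 113.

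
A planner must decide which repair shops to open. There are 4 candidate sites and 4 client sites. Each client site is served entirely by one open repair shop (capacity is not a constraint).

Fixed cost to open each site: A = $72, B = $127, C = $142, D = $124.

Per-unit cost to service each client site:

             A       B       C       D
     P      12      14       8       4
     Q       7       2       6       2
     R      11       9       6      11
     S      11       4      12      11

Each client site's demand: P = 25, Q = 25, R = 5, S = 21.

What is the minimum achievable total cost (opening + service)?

Minimum total cost: 530

For any fixed open set, each client site goes to its cheapest open site; total = fixed + service.
{B, D}: P→D 4·25=100, Q→B 2·25=50, R→B 9·5=45, S→B 4·21=84. Service 279; fixed 251; total 530.
{D}: service 436 + fixed 124 = 560
{A, B, D}: P→D 4·25=100, Q→B 2·25=50, R→B 9·5=45, S→B 4·21=84. Service 279; fixed 323; total 602.
{A, B, C, D}: service 264 + fixed 465 = 729
No other subset beats 530.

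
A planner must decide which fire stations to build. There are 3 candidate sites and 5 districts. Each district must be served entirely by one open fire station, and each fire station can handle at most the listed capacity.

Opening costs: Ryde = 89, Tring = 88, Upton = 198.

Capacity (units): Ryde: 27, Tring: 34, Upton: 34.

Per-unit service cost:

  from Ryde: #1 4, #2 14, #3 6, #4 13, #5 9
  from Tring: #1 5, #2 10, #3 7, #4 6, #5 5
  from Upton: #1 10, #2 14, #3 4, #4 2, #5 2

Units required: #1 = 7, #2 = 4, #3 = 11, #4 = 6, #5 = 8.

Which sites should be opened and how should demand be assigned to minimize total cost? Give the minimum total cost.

Minimum total cost: 387

Open {Ryde, Tring}: #1→Ryde 4·7=28, #2→Tring 10·4=40, #3→Ryde 6·11=66, #4→Tring 6·6=36, #5→Tring 5·8=40.
Loads: Ryde carries 18/27, Tring carries 18/34. Service 210; fixed 177; total 387.
Next best feasible plan costs 394.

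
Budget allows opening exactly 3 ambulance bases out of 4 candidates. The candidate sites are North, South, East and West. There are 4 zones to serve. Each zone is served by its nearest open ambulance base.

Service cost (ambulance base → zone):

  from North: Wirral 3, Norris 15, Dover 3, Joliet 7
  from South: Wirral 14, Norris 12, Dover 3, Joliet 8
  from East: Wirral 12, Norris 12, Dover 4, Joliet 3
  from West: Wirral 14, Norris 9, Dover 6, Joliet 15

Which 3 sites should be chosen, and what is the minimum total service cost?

With exactly 3 open, each zone uses its cheapest among the chosen.
{North, East, West}: Wirral→North 3, Norris→West 9, Dover→North 3, Joliet→East 3. Service cost 18.
{North, South, East}: service cost 21
{North, South, West}: service cost 22
Among all 4 size-3 choices, {North, East, West} is lowest.

Choose North, East and West; total service cost 18.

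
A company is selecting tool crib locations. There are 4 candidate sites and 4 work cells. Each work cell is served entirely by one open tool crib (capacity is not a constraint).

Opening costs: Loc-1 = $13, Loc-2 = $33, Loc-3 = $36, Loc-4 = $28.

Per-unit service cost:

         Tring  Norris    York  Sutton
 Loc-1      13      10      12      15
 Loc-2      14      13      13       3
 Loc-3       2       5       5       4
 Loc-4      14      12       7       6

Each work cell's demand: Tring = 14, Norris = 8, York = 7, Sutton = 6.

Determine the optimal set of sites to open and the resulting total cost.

For any fixed open set, each work cell goes to its cheapest open site; total = fixed + service.
{Loc-3}: Tring→Loc-3 2·14=28, Norris→Loc-3 5·8=40, York→Loc-3 5·7=35, Sutton→Loc-3 4·6=24. Service 127; fixed 36; total 163.
{Loc-1, Loc-3}: service 127 + fixed 49 = 176
{Loc-2, Loc-3}: Tring→Loc-3 2·14=28, Norris→Loc-3 5·8=40, York→Loc-3 5·7=35, Sutton→Loc-2 3·6=18. Service 121; fixed 69; total 190.
{Loc-1, Loc-2, Loc-3, Loc-4}: service 121 + fixed 110 = 231
No other subset beats 163.

Open Loc-3 only; minimum total cost 163.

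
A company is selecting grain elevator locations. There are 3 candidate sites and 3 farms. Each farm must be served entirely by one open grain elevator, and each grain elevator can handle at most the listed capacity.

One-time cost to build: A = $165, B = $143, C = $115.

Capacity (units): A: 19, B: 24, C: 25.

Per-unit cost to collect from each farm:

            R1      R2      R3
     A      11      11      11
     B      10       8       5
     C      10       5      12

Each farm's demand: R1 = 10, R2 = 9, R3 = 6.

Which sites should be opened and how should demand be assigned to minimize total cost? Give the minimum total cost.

Open {C}: R1→C 10·10=100, R2→C 5·9=45, R3→C 12·6=72.
Loads: C carries 25/25. Service 217; fixed 115; total 332.
Next best feasible plan costs 433.

Minimum total cost: 332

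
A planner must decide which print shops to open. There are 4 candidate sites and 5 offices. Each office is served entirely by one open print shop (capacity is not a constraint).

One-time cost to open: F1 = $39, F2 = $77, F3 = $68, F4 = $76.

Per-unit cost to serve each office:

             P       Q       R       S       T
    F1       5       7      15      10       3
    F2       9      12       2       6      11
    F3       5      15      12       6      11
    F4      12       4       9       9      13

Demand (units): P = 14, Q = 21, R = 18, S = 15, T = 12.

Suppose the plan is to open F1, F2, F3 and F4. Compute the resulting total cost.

Each office is assigned to its cheapest site among the open ones.
{F1, F2, F3, F4}: P→F1 5·14=70, Q→F4 4·21=84, R→F2 2·18=36, S→F2 6·15=90, T→F1 3·12=36. Service 316; fixed 260; total 576.

Total cost: 576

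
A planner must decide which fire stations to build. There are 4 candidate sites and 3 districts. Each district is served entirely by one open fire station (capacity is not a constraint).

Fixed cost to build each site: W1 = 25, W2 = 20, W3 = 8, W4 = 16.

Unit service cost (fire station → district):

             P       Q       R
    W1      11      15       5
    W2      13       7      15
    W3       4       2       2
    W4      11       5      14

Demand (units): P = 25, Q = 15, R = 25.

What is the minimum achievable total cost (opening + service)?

Minimum total cost: 188

For any fixed open set, each district goes to its cheapest open site; total = fixed + service.
{W3}: P→W3 4·25=100, Q→W3 2·15=30, R→W3 2·25=50. Service 180; fixed 8; total 188.
{W3, W4}: P→W3 4·25=100, Q→W3 2·15=30, R→W3 2·25=50. Service 180; fixed 24; total 204.
{W2, W3}: service 180 + fixed 28 = 208
{W1, W2, W3, W4}: P→W3 4·25=100, Q→W3 2·15=30, R→W3 2·25=50. Service 180; fixed 69; total 249.
No other subset beats 188.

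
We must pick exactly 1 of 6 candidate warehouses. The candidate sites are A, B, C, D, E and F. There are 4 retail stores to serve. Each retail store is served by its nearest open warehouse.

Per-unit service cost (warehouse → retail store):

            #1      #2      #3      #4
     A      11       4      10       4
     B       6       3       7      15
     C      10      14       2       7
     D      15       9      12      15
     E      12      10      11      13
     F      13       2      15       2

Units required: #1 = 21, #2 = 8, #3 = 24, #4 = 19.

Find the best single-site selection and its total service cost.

Choose C only; total service cost 503.

With exactly 1 open, each retail store uses its cheapest among the chosen.
{C}: #1→C 10·21=210, #2→C 14·8=112, #3→C 2·24=48, #4→C 7·19=133. Service cost 503.
{A}: service cost 579
{B}: service cost 603
Among all 6 size-1 choices, {C} is lowest.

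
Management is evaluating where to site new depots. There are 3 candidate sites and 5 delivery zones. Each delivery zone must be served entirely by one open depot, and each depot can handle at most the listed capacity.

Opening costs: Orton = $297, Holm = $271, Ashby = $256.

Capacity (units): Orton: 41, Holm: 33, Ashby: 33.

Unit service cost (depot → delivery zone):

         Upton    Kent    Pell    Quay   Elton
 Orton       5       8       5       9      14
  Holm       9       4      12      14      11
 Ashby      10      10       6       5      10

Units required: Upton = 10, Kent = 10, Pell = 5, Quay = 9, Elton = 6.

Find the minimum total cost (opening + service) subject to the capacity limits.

Minimum total cost: 617

Open {Orton}: Upton→Orton 5·10=50, Kent→Orton 8·10=80, Pell→Orton 5·5=25, Quay→Orton 9·9=81, Elton→Orton 14·6=84.
Loads: Orton carries 40/41. Service 320; fixed 297; total 617.
Next best feasible plan costs 792.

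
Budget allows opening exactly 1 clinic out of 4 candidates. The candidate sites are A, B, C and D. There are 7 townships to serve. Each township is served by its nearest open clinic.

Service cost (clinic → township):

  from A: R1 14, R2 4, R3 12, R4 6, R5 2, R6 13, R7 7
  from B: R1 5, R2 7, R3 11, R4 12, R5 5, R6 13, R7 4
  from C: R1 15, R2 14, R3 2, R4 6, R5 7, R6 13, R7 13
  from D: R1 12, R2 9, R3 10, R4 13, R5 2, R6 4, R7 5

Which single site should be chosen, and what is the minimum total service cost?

Choose D only; total service cost 55.

With exactly 1 open, each township uses its cheapest among the chosen.
{D}: R1→D 12, R2→D 9, R3→D 10, R4→D 13, R5→D 2, R6→D 4, R7→D 5. Service cost 55.
{B}: service cost 57
{A}: service cost 58
Among all 4 size-1 choices, {D} is lowest.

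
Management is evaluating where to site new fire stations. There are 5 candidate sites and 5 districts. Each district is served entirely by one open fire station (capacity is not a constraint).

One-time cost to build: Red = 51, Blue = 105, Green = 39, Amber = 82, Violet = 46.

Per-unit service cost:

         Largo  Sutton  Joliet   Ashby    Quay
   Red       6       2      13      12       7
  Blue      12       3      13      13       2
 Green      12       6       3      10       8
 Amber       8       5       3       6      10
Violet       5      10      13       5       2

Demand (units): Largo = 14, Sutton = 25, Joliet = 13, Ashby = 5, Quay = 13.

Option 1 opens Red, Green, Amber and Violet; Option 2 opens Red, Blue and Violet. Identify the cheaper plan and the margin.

Option 1 is cheaper by 114.

Option 1: {Red, Green, Amber, Violet}: Largo→Violet 5·14=70, Sutton→Red 2·25=50, Joliet→Green 3·13=39, Ashby→Violet 5·5=25, Quay→Violet 2·13=26. Service 210; fixed 218; total 428.
Option 2: {Red, Blue, Violet}: Largo→Violet 5·14=70, Sutton→Red 2·25=50, Joliet→Red 13·13=169, Ashby→Violet 5·5=25, Quay→Blue 2·13=26. Service 340; fixed 202; total 542.
Difference: |428 − 542| = 114.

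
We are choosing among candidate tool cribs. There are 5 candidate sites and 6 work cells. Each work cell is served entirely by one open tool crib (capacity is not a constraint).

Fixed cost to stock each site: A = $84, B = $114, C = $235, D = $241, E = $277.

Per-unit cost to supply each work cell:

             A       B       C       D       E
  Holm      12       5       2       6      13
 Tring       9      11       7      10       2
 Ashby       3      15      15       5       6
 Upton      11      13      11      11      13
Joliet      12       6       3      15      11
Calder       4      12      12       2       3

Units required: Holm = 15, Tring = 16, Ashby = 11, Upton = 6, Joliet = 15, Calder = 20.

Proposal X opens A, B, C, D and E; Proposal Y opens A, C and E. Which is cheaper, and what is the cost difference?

Proposal Y is cheaper by 335.

Proposal X: {A, B, C, D, E}: Holm→C 2·15=30, Tring→E 2·16=32, Ashby→A 3·11=33, Upton→A 11·6=66, Joliet→C 3·15=45, Calder→D 2·20=40. Service 246; fixed 951; total 1197.
Proposal Y: {A, C, E}: Holm→C 2·15=30, Tring→E 2·16=32, Ashby→A 3·11=33, Upton→A 11·6=66, Joliet→C 3·15=45, Calder→E 3·20=60. Service 266; fixed 596; total 862.
Difference: |1197 − 862| = 335.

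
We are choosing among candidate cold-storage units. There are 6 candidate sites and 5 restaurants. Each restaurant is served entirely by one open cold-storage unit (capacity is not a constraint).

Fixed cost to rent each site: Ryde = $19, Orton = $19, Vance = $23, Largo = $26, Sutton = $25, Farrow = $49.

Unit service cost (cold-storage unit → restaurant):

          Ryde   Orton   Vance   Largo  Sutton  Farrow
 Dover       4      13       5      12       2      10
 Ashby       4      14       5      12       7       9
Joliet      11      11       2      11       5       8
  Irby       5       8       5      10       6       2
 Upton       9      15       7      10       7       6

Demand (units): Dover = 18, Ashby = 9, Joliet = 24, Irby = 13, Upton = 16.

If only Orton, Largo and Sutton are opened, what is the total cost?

Total cost: 479

Each restaurant is assigned to its cheapest site among the open ones.
{Orton, Largo, Sutton}: Dover→Sutton 2·18=36, Ashby→Sutton 7·9=63, Joliet→Sutton 5·24=120, Irby→Sutton 6·13=78, Upton→Sutton 7·16=112. Service 409; fixed 70; total 479.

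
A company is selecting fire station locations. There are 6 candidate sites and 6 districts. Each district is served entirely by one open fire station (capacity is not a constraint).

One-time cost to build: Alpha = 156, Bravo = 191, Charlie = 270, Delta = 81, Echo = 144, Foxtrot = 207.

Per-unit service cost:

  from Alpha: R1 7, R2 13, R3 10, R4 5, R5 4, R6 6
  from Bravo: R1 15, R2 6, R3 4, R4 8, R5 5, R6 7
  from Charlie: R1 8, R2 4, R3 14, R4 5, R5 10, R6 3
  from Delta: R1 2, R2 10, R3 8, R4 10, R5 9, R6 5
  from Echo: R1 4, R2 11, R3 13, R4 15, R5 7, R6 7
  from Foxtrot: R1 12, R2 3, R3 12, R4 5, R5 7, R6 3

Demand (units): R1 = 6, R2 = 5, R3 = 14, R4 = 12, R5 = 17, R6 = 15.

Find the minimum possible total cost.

For any fixed open set, each district goes to its cheapest open site; total = fixed + service.
{Delta}: R1→Delta 2·6=12, R2→Delta 10·5=50, R3→Delta 8·14=112, R4→Delta 10·12=120, R5→Delta 9·17=153, R6→Delta 5·15=75. Service 522; fixed 81; total 603.
{Alpha, Delta}: service 377 + fixed 237 = 614
{Alpha}: R1→Alpha 7·6=42, R2→Alpha 13·5=65, R3→Alpha 10·14=140, R4→Alpha 5·12=60, R5→Alpha 4·17=68, R6→Alpha 6·15=90. Service 465; fixed 156; total 621.
{Alpha, Bravo, Charlie, Delta, Echo, Foxtrot}: service 256 + fixed 1049 = 1305
No other subset beats 603.

Minimum total cost: 603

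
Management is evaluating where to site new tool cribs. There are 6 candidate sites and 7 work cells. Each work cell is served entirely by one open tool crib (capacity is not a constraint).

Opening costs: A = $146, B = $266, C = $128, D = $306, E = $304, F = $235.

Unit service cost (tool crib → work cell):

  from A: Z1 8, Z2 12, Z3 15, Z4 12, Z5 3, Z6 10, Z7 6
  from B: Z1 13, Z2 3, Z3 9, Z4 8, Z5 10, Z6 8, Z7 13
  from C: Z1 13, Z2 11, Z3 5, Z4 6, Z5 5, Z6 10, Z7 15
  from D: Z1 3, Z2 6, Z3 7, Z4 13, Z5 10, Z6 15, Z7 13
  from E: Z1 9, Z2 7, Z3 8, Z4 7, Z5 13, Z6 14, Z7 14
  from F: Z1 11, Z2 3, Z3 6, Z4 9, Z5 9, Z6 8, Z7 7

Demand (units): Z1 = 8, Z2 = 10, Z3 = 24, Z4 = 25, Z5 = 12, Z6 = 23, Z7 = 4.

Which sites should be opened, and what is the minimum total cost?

Open C only; minimum total cost 962.

For any fixed open set, each work cell goes to its cheapest open site; total = fixed + service.
{C}: Z1→C 13·8=104, Z2→C 11·10=110, Z3→C 5·24=120, Z4→C 6·25=150, Z5→C 5·12=60, Z6→C 10·23=230, Z7→C 15·4=60. Service 834; fixed 128; total 962.
{A, C}: Z1→A 8·8=64, Z2→C 11·10=110, Z3→C 5·24=120, Z4→C 6·25=150, Z5→A 3·12=36, Z6→A 10·23=230, Z7→A 6·4=24. Service 734; fixed 274; total 1008.
{C, F}: service 660 + fixed 363 = 1023
{A, B, C, D, E, F}: service 568 + fixed 1385 = 1953
No other subset beats 962.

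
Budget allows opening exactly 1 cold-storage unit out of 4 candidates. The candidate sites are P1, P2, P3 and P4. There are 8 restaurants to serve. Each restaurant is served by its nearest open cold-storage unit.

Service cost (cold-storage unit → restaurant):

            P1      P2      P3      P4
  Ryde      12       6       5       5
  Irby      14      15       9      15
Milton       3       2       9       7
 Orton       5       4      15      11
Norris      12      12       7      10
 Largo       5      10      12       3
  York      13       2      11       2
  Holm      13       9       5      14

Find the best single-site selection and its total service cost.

With exactly 1 open, each restaurant uses its cheapest among the chosen.
{P2}: Ryde→P2 6, Irby→P2 15, Milton→P2 2, Orton→P2 4, Norris→P2 12, Largo→P2 10, York→P2 2, Holm→P2 9. Service cost 60.
{P4}: service cost 67
{P3}: service cost 73
Among all 4 size-1 choices, {P2} is lowest.

Choose P2 only; total service cost 60.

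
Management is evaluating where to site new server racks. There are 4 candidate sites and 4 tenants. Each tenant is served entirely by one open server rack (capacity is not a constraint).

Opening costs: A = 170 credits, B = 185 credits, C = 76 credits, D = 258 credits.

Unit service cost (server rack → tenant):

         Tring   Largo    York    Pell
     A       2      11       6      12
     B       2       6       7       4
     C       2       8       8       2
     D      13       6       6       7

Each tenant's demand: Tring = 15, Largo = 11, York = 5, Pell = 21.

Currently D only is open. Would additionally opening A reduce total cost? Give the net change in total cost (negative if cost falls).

No — net change +5 (cost rises by 5).

Current service cost with {D}: 438.
Adding A: each tenant re-picks its cheapest; new service cost 273, saving 165.
Extra fixed cost: 170. Net change = 170 − 165 = 5.
(Totals: 696 → 701.)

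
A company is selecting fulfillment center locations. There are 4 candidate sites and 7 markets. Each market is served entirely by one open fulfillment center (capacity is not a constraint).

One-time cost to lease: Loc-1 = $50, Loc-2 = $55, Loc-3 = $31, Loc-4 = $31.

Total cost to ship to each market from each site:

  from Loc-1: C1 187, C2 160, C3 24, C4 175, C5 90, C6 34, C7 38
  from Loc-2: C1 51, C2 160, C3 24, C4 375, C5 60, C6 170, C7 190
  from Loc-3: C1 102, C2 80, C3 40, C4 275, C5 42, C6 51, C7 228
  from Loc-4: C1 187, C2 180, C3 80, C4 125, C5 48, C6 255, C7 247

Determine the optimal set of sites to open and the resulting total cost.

For any fixed open set, each market goes to its cheapest open site; total = fixed + service.
{Loc-1, Loc-3, Loc-4}: C1→Loc-3 102, C2→Loc-3 80, C3→Loc-1 24, C4→Loc-4 125, C5→Loc-3 42, C6→Loc-1 34, C7→Loc-1 38. Service 445; fixed 112; total 557.
{Loc-1, Loc-2, Loc-3, Loc-4}: service 394 + fixed 167 = 561
{Loc-1, Loc-3}: C1→Loc-3 102, C2→Loc-3 80, C3→Loc-1 24, C4→Loc-1 175, C5→Loc-3 42, C6→Loc-1 34, C7→Loc-1 38. Service 495; fixed 81; total 576.
{Loc-3}: C1→Loc-3 102, C2→Loc-3 80, C3→Loc-3 40, C4→Loc-3 275, C5→Loc-3 42, C6→Loc-3 51, C7→Loc-3 228. Service 818; fixed 31; total 849.
No other subset beats 557.

Open Loc-1, Loc-3 and Loc-4; minimum total cost 557.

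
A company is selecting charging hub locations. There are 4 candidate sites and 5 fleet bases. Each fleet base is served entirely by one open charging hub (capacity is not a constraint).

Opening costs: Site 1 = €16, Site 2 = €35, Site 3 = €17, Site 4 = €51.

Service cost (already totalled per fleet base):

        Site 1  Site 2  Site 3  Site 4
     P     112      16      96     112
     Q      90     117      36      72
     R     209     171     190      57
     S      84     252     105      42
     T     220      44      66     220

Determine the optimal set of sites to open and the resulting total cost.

For any fixed open set, each fleet base goes to its cheapest open site; total = fixed + service.
{Site 2, Site 3, Site 4}: P→Site 2 16, Q→Site 3 36, R→Site 4 57, S→Site 4 42, T→Site 2 44. Service 195; fixed 103; total 298.
{Site 1, Site 2, Site 3, Site 4}: service 195 + fixed 119 = 314
{Site 2, Site 4}: service 231 + fixed 86 = 317
{Site 1}: service 715 + fixed 16 = 731
No other subset beats 298.

Open Site 2, Site 3 and Site 4; minimum total cost 298.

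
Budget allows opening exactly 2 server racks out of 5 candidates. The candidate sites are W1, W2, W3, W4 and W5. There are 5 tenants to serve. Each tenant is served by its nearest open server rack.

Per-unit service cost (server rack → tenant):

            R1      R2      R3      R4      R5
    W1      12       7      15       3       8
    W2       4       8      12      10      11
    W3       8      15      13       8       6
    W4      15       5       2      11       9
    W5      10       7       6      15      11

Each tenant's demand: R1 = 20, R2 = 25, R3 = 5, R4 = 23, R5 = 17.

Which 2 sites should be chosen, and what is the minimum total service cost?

With exactly 2 open, each tenant uses its cheapest among the chosen.
{W1, W2}: R1→W2 4·20=80, R2→W1 7·25=175, R3→W2 12·5=60, R4→W1 3·23=69, R5→W1 8·17=136. Service cost 520.
{W1, W3}: service cost 571
{W1, W4}: service cost 580
Among all 10 size-2 choices, {W1, W2} is lowest.

Choose W1 and W2; total service cost 520.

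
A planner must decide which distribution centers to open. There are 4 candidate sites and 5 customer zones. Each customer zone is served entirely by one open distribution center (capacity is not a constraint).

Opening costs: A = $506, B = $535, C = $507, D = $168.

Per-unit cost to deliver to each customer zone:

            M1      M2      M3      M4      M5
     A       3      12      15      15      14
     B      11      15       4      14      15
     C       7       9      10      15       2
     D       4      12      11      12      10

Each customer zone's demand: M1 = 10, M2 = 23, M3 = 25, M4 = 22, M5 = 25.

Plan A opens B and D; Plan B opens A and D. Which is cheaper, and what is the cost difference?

Plan A is cheaper by 136.

Plan A: {B, D}: M1→D 4·10=40, M2→D 12·23=276, M3→B 4·25=100, M4→D 12·22=264, M5→D 10·25=250. Service 930; fixed 703; total 1633.
Plan B: {A, D}: M1→A 3·10=30, M2→A 12·23=276, M3→D 11·25=275, M4→D 12·22=264, M5→D 10·25=250. Service 1095; fixed 674; total 1769.
Difference: |1633 − 1769| = 136.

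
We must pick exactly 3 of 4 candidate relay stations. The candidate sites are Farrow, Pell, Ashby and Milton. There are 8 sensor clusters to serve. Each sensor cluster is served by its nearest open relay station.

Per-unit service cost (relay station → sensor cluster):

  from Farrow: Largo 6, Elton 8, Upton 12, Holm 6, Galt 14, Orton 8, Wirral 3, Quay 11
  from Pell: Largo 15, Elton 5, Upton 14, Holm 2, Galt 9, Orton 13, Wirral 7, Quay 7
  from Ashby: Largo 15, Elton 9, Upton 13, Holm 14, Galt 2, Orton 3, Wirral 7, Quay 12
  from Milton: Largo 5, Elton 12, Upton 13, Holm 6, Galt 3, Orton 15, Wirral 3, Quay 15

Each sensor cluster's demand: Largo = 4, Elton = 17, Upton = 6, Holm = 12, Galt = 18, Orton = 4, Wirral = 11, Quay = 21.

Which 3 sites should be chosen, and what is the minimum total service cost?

Choose Farrow, Pell and Ashby; total service cost 433.

With exactly 3 open, each sensor cluster uses its cheapest among the chosen.
{Farrow, Pell, Ashby}: Largo→Farrow 6·4=24, Elton→Pell 5·17=85, Upton→Farrow 12·6=72, Holm→Pell 2·12=24, Galt→Ashby 2·18=36, Orton→Ashby 3·4=12, Wirral→Farrow 3·11=33, Quay→Pell 7·21=147. Service cost 433.
{Pell, Ashby, Milton}: service cost 435
{Farrow, Pell, Milton}: service cost 467
Among all 4 size-3 choices, {Farrow, Pell, Ashby} is lowest.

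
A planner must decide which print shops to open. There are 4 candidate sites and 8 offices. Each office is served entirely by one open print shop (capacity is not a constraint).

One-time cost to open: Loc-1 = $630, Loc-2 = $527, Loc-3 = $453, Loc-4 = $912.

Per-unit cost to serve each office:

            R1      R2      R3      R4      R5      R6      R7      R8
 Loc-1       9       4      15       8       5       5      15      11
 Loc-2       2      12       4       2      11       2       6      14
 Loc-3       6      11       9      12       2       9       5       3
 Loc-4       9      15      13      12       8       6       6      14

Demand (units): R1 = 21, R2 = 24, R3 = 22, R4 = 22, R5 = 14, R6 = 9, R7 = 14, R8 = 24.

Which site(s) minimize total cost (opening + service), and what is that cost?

Open Loc-3 only; minimum total cost 1556.

For any fixed open set, each office goes to its cheapest open site; total = fixed + service.
{Loc-3}: R1→Loc-3 6·21=126, R2→Loc-3 11·24=264, R3→Loc-3 9·22=198, R4→Loc-3 12·22=264, R5→Loc-3 2·14=28, R6→Loc-3 9·9=81, R7→Loc-3 5·14=70, R8→Loc-3 3·24=72. Service 1103; fixed 453; total 1556.
{Loc-2}: R1→Loc-2 2·21=42, R2→Loc-2 12·24=288, R3→Loc-2 4·22=88, R4→Loc-2 2·22=44, R5→Loc-2 11·14=154, R6→Loc-2 2·9=18, R7→Loc-2 6·14=84, R8→Loc-2 14·24=336. Service 1054; fixed 527; total 1581.
{Loc-2, Loc-3}: R1→Loc-2 2·21=42, R2→Loc-3 11·24=264, R3→Loc-2 4·22=88, R4→Loc-2 2·22=44, R5→Loc-3 2·14=28, R6→Loc-2 2·9=18, R7→Loc-3 5·14=70, R8→Loc-3 3·24=72. Service 626; fixed 980; total 1606.
{Loc-1, Loc-2, Loc-3, Loc-4}: R1→Loc-2 2·21=42, R2→Loc-1 4·24=96, R3→Loc-2 4·22=88, R4→Loc-2 2·22=44, R5→Loc-3 2·14=28, R6→Loc-2 2·9=18, R7→Loc-3 5·14=70, R8→Loc-3 3·24=72. Service 458; fixed 2522; total 2980.
No other subset beats 1556.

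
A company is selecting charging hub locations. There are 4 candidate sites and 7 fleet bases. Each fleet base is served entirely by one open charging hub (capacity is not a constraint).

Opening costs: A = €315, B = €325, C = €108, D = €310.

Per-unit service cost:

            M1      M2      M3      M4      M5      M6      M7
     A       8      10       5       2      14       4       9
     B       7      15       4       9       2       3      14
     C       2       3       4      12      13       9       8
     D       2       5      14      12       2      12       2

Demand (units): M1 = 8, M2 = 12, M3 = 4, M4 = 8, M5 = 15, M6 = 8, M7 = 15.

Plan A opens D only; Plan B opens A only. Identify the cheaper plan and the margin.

Plan A is cheaper by 218.

Plan A: {D}: M1→D 2·8=16, M2→D 5·12=60, M3→D 14·4=56, M4→D 12·8=96, M5→D 2·15=30, M6→D 12·8=96, M7→D 2·15=30. Service 384; fixed 310; total 694.
Plan B: {A}: M1→A 8·8=64, M2→A 10·12=120, M3→A 5·4=20, M4→A 2·8=16, M5→A 14·15=210, M6→A 4·8=32, M7→A 9·15=135. Service 597; fixed 315; total 912.
Difference: |694 − 912| = 218.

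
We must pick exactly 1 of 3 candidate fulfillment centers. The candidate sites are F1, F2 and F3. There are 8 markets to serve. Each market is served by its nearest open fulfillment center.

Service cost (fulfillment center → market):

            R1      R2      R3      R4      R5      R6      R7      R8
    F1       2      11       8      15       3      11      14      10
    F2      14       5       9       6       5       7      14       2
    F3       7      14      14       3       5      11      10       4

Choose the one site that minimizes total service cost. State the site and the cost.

With exactly 1 open, each market uses its cheapest among the chosen.
{F2}: R1→F2 14, R2→F2 5, R3→F2 9, R4→F2 6, R5→F2 5, R6→F2 7, R7→F2 14, R8→F2 2. Service cost 62.
{F3}: service cost 68
{F1}: service cost 74
Among all 3 size-1 choices, {F2} is lowest.

Choose F2 only; total service cost 62.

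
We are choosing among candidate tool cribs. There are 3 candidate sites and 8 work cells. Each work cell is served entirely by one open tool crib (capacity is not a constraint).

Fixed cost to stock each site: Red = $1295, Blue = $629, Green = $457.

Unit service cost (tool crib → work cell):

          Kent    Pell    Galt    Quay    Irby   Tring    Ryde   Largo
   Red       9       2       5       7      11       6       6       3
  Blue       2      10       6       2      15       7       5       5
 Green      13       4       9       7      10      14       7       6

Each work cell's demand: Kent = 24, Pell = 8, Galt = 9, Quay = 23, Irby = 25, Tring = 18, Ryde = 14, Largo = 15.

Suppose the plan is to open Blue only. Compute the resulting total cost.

Each work cell is assigned to its cheapest site among the open ones.
{Blue}: Kent→Blue 2·24=48, Pell→Blue 10·8=80, Galt→Blue 6·9=54, Quay→Blue 2·23=46, Irby→Blue 15·25=375, Tring→Blue 7·18=126, Ryde→Blue 5·14=70, Largo→Blue 5·15=75. Service 874; fixed 629; total 1503.

Total cost: 1503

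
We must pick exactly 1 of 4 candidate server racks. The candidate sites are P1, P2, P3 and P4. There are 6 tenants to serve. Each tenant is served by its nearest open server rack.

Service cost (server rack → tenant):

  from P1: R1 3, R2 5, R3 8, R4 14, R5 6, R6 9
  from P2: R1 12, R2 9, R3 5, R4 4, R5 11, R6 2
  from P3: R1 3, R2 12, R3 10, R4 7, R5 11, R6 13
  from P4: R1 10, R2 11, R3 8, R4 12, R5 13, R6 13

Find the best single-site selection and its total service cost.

With exactly 1 open, each tenant uses its cheapest among the chosen.
{P2}: R1→P2 12, R2→P2 9, R3→P2 5, R4→P2 4, R5→P2 11, R6→P2 2. Service cost 43.
{P1}: service cost 45
{P3}: service cost 56
Among all 4 size-1 choices, {P2} is lowest.

Choose P2 only; total service cost 43.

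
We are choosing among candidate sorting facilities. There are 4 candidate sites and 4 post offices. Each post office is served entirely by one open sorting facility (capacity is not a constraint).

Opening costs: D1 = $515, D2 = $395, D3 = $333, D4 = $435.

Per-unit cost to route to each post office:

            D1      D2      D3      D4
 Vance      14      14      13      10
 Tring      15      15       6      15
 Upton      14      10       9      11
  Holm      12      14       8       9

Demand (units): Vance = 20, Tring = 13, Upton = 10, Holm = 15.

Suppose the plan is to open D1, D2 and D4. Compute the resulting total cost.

Each post office is assigned to its cheapest site among the open ones.
{D1, D2, D4}: Vance→D4 10·20=200, Tring→D1 15·13=195, Upton→D2 10·10=100, Holm→D4 9·15=135. Service 630; fixed 1345; total 1975.

Total cost: 1975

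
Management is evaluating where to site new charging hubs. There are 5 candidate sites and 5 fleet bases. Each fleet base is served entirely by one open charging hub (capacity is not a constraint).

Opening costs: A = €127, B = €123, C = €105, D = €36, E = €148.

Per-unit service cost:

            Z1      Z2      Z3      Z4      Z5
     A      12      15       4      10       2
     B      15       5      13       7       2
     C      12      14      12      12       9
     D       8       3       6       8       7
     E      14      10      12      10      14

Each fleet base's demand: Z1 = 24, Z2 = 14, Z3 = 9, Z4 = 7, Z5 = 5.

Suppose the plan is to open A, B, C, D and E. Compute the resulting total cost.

Total cost: 868

Each fleet base is assigned to its cheapest site among the open ones.
{A, B, C, D, E}: Z1→D 8·24=192, Z2→D 3·14=42, Z3→A 4·9=36, Z4→B 7·7=49, Z5→A 2·5=10. Service 329; fixed 539; total 868.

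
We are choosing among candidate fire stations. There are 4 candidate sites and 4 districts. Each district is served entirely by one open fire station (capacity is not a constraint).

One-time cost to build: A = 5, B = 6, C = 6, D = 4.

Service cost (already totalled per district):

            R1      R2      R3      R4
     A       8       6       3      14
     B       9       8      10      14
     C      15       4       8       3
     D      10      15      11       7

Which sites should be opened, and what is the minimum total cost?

Open A and C; minimum total cost 29.

For any fixed open set, each district goes to its cheapest open site; total = fixed + service.
{A, C}: R1→A 8, R2→C 4, R3→A 3, R4→C 3. Service 18; fixed 11; total 29.
{A, C, D}: R1→A 8, R2→C 4, R3→A 3, R4→C 3. Service 18; fixed 15; total 33.
{A, D}: service 24 + fixed 9 = 33
{A, B, C, D}: service 18 + fixed 21 = 39
(All 15 nonempty subsets were checked; A and C is lowest.)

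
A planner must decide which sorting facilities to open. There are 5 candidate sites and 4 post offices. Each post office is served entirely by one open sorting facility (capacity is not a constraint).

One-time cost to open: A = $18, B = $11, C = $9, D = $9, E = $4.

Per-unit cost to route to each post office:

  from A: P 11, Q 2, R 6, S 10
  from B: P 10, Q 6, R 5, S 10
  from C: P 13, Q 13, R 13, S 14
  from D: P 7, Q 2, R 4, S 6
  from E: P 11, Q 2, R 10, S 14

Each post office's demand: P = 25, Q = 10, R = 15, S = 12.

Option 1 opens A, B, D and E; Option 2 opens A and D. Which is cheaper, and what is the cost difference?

Option 2 is cheaper by 15.

Option 1: {A, B, D, E}: P→D 7·25=175, Q→A 2·10=20, R→D 4·15=60, S→D 6·12=72. Service 327; fixed 42; total 369.
Option 2: {A, D}: P→D 7·25=175, Q→A 2·10=20, R→D 4·15=60, S→D 6·12=72. Service 327; fixed 27; total 354.
Difference: |369 − 354| = 15.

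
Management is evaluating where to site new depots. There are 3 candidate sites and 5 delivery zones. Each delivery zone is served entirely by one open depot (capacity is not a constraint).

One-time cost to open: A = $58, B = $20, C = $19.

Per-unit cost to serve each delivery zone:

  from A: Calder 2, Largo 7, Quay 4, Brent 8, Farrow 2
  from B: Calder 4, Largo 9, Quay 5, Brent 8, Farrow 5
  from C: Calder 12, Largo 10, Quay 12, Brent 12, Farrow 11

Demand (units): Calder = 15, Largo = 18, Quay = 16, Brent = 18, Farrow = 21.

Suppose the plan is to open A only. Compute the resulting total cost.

Each delivery zone is assigned to its cheapest site among the open ones.
{A}: Calder→A 2·15=30, Largo→A 7·18=126, Quay→A 4·16=64, Brent→A 8·18=144, Farrow→A 2·21=42. Service 406; fixed 58; total 464.

Total cost: 464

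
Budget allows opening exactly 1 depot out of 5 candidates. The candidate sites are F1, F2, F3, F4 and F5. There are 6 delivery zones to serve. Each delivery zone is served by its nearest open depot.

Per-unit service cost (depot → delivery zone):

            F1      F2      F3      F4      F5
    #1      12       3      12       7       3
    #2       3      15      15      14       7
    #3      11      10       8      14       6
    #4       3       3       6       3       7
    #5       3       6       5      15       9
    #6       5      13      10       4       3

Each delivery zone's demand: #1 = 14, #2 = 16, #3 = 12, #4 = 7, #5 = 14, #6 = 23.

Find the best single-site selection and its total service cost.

Choose F5 only; total service cost 470.

With exactly 1 open, each delivery zone uses its cheapest among the chosen.
{F5}: #1→F5 3·14=42, #2→F5 7·16=112, #3→F5 6·12=72, #4→F5 7·7=49, #5→F5 9·14=126, #6→F5 3·23=69. Service cost 470.
{F1}: service cost 526
{F2}: service cost 806
Among all 5 size-1 choices, {F5} is lowest.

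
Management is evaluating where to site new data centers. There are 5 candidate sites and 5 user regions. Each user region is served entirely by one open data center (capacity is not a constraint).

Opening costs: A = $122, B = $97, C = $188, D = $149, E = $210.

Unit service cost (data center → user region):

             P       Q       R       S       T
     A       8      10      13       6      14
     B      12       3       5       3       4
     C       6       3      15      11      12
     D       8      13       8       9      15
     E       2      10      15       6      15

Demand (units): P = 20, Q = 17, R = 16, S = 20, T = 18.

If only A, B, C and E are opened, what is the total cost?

Each user region is assigned to its cheapest site among the open ones.
{A, B, C, E}: P→E 2·20=40, Q→B 3·17=51, R→B 5·16=80, S→B 3·20=60, T→B 4·18=72. Service 303; fixed 617; total 920.

Total cost: 920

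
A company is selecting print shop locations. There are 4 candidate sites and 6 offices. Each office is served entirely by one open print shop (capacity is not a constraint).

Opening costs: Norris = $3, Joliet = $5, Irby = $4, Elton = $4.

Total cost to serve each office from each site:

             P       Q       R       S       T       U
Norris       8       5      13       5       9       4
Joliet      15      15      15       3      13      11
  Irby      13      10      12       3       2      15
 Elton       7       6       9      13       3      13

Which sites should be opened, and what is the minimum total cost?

For any fixed open set, each office goes to its cheapest open site; total = fixed + service.
{Norris, Elton}: P→Elton 7, Q→Norris 5, R→Elton 9, S→Norris 5, T→Elton 3, U→Norris 4. Service 33; fixed 7; total 40.
{Norris, Irby}: service 34 + fixed 7 = 41
{Norris, Irby, Elton}: P→Elton 7, Q→Norris 5, R→Elton 9, S→Irby 3, T→Irby 2, U→Norris 4. Service 30; fixed 11; total 41.
{Norris, Joliet, Irby, Elton}: service 30 + fixed 16 = 46
(All 15 nonempty subsets were checked; Norris and Elton is lowest.)

Open Norris and Elton; minimum total cost 40.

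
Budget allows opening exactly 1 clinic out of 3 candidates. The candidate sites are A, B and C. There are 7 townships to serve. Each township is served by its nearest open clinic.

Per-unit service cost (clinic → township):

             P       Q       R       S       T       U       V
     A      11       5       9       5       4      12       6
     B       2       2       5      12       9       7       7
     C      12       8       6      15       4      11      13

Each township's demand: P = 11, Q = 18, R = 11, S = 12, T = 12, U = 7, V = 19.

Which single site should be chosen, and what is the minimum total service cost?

With exactly 1 open, each township uses its cheapest among the chosen.
{B}: P→B 2·11=22, Q→B 2·18=36, R→B 5·11=55, S→B 12·12=144, T→B 9·12=108, U→B 7·7=49, V→B 7·19=133. Service cost 547.
{A}: service cost 616
{C}: service cost 894
Among all 3 size-1 choices, {B} is lowest.

Choose B only; total service cost 547.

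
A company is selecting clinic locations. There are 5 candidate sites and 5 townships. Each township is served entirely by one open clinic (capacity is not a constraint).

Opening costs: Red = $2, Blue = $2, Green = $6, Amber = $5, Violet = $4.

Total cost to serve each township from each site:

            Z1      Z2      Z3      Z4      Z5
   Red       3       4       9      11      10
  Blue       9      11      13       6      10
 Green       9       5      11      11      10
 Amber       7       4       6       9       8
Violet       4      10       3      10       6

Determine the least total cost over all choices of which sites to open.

Minimum total cost: 30

For any fixed open set, each township goes to its cheapest open site; total = fixed + service.
{Red, Blue, Violet}: Z1→Red 3, Z2→Red 4, Z3→Violet 3, Z4→Blue 6, Z5→Violet 6. Service 22; fixed 8; total 30.
{Red, Violet}: service 26 + fixed 6 = 32
{Blue, Amber, Violet}: service 23 + fixed 11 = 34
{Red, Blue, Green, Amber, Violet}: service 22 + fixed 19 = 41
No other subset beats 30.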